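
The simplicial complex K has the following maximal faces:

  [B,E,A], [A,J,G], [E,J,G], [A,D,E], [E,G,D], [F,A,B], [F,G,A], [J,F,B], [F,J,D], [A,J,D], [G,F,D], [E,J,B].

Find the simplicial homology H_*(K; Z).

H_0 ≅ Z,  H_1 ≅ Z/2,  H_2 = 0.

We work with the vertex ordering A < B < D < E < F < G < J. The simplices of K, each written with vertices in increasing order, are:

  0-simplices (7): A, B, D, E, F, G, J
  1-simplices (18): AB, AD, AE, AF, AG, AJ, BE, BF, BJ, DE, DF, DG, DJ, EG, EJ, FG, FJ, GJ
  2-simplices (12): ABE, ABF, ADE, ADJ, AFG, AGJ, BEJ, BFJ, DEG, DFG, DFJ, EGJ

giving chain groups C_0 ≅ Z^7, C_1 ≅ Z^18, C_2 ≅ Z^12.

∂_1: C_1 → C_0 maps an edge to its endpoints' difference, ∂[p,q] = q − p. For instance
  ∂AB = B − A.
This gives a 7×18 integer matrix of rank 6; reducing to Smith normal form yields diagonal entries (1,1,1,1,1,1).

The boundary map ∂_2: C_2 → C_1 maps a triangle to the signed sum of its edges. For instance
  ∂ABF = BF − AF + AB,
  ∂BEJ = EJ − BJ + BE.
As a 18×12 matrix over Z this has rank 12, with invariant factors (1,1,1,1,1,1,1,1,1,1,1,2).

Now H_k = ker ∂_k / im ∂_{k+1}, so:

  H_0: rank C_0 − rank ∂_1 = 7 − 6 = 1, and the invariant factors of ∂_1 are all 1, so H_0 = Z.
  H_1: rank ker ∂_1 − rank ∂_2 = (18 − 6) − 12 = 0, and ∂_2 has invariant factor 2 > 1, so H_1 = Z/2.
  H_2: rank ker ∂_2 − rank ∂_3 = (12 − 12) − 0 = 0, and there is no ∂_3, so H_2 = 0.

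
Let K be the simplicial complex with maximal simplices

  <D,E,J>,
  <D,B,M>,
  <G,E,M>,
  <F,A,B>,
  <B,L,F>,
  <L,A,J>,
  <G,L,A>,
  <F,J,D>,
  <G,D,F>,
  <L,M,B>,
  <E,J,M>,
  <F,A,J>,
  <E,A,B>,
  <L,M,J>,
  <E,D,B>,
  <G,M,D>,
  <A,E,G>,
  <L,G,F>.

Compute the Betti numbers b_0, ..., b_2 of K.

b_0 = 1, b_1 = 1, b_2 = 0.

We work with the vertex ordering A < B < D < E < F < G < J < L < M. The simplices of K, each written with vertices in increasing order, are:

  0-simplices (9): A, B, D, E, F, G, J, L, M
  1-simplices (27): AB, AE, AF, AG, AJ, AL, BD, BE, BF, BL, BM, DE, DF, DG, DJ, DM, EG, EJ, EM, FG, FJ, FL, GL, GM, JL, JM, LM
  2-simplices (18): ABE, ABF, AEG, AFJ, AGL, AJL, BDE, BDM, BFL, BLM, DEJ, DFG, DFJ, DGM, EGM, EJM, FGL, JLM

Hence C_0 ≅ Z^9, C_1 ≅ Z^27, C_2 ≅ Z^18.

The boundary map ∂_1: C_1 → C_0 maps an edge to its endpoints' difference, ∂[p,q] = q − p. For instance
  ∂AF = F − A.
The 9×27 boundary matrix has rank 8 and Smith normal form diag(1,1,1,1,1,1,1,1).

The boundary map ∂_2: C_2 → C_1 maps a triangle to the signed sum of its edges. For instance
  ∂BDE = DE − BE + BD,
  ∂AGL = GL − AL + AG.
This gives a 27×18 integer matrix of rank 18; reducing to Smith normal form yields diagonal entries (1,1,1,1,1,1,1,1,1,1,1,1,1,1,1,1,1,2).

From H_k ≅ ker(∂_k) / im(∂_{k+1}) we obtain:

  H_0: rank C_0 − rank ∂_1 = 9 − 8 = 1, and the invariant factors of ∂_1 are all 1, so H_0 = Z.
  H_1: rank ker ∂_1 − rank ∂_2 = (27 − 8) − 18 = 1, and ∂_2 has invariant factor 2 > 1, so H_1 = Z ⊕ Z/2.
  H_2: rank ker ∂_2 − rank ∂_3 = (18 − 18) − 0 = 0, and there is no ∂_3, so H_2 = 0.

(K is a triangulation of the Klein bottle.)

Hence the Betti numbers are b_0 = 1, b_1 = 1, b_2 = 0.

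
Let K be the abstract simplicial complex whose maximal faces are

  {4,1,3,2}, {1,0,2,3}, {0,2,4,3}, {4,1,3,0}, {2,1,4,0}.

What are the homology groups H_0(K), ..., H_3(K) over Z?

Take the total order 0 < 1 < 2 < 3 < 4 on the vertex set. Then K (dimension 3) consists of the simplices:

  0-simplices (5): [0], [1], [2], [3], [4]
  1-simplices (10): [0,1], [0,2], [0,3], [0,4], [1,2], [1,3], [1,4], [2,3], [2,4], [3,4]
  2-simplices (10): [0,1,2], [0,1,3], [0,1,4], [0,2,3], [0,2,4], [0,3,4], [1,2,3], [1,2,4], [1,3,4], [2,3,4]
  3-simplices (5): [0,1,2,3], [0,1,2,4], [0,1,3,4], [0,2,3,4], [1,2,3,4]

giving chain groups C_0 ≅ Z^5, C_1 ≅ Z^10, C_2 ≅ Z^10, C_3 ≅ Z^5.

The boundary map ∂_1: C_1 → C_0 maps an edge to its endpoints' difference, ∂[p,q] = q − p. For instance
  ∂[3,4] = [4] − [3].
The resulting 5×10 matrix has rank 4, and its Smith normal form has invariant factors (1,1,1,1).

Boundary ∂_2: C_2 → C_1 acts by ∂[p,q,r] = [q,r] − [p,r] + [p,q]. For instance
  ∂[0,3,4] = [3,4] − [0,4] + [0,3],
  ∂[0,1,3] = [1,3] − [0,3] + [0,1].
As a 10×10 matrix over Z this has rank 6, with invariant factors (1,1,1,1,1,1).

Boundary ∂_3: C_3 → C_2 sends each 3-simplex σ to the alternating sum Σ_i (−1)^i (σ with its i-th vertex removed). For instance
  ∂[0,2,3,4] = [2,3,4] − [0,3,4] + [0,2,4] − [0,2,3],
  ∂[0,1,2,3] = [1,2,3] − [0,2,3] + [0,1,3] − [0,1,2].
The resulting 10×5 matrix has rank 4, and its Smith normal form has invariant factors (1,1,1,1).

Reading off H_k = ker ∂_k / im ∂_{k+1}:

  H_0: rank C_0 − rank ∂_1 = 5 − 4 = 1, and the invariant factors of ∂_1 are all 1, so H_0 = Z.
  H_1: rank ker ∂_1 − rank ∂_2 = (10 − 4) − 6 = 0, and the invariant factors of ∂_2 are all 1, so H_1 = 0.
  H_2: rank ker ∂_2 − rank ∂_3 = (10 − 6) − 4 = 0, and the invariant factors of ∂_3 are all 1, so H_2 = 0.
  H_3: rank ker ∂_3 − rank ∂_4 = (5 − 4) − 0 = 1, and there is no ∂_4, so H_3 = Z.

As a check, the Euler characteristic is 5 − 10 + 10 − 5 = 0, which agrees with 1 − 0 + 0 − 1 = 0.
(K is a triangulation of the 3-sphere S^3.)

H_0 ≅ Z,  H_1 = 0,  H_2 = 0,  H_3 ≅ Z.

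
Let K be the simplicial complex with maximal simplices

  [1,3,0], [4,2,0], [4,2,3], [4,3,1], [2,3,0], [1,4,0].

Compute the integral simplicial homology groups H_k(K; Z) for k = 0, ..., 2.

H_0 ≅ Z,  H_1 = 0,  H_2 ≅ Z.

Order the vertices as 0 < 1 < 2 < 3 < 4. Listing each simplex with vertices in this order, K has dimension 2 with simplices:

  0-simplices (5): [0], [1], [2], [3], [4]
  1-simplices (9): [0,1], [0,2], [0,3], [0,4], [1,3], [1,4], [2,3], [2,4], [3,4]
  2-simplices (6): [0,1,3], [0,1,4], [0,2,3], [0,2,4], [1,3,4], [2,3,4]

Hence C_0 ≅ Z^5, C_1 ≅ Z^9, C_2 ≅ Z^6.

Boundary ∂_1: C_1 → C_0 maps an edge to its endpoints' difference, ∂[p,q] = q − p.
This gives a 5×9 integer matrix of rank 4; reducing to Smith normal form yields diagonal entries (1,1,1,1).

∂_2: C_2 → C_1 acts by ∂[p,q,r] = [q,r] − [p,r] + [p,q]. For instance
  ∂[0,2,4] = [2,4] − [0,4] + [0,2],
  ∂[1,3,4] = [3,4] − [1,4] + [1,3].
As a 9×6 matrix over Z this has rank 5, with invariant factors (1,1,1,1,1).

Computing H_k = (kernel of ∂_k) / (image of ∂_{k+1}):

  H_0: rank C_0 − rank ∂_1 = 5 − 4 = 1, and the invariant factors of ∂_1 are all 1, so H_0 = Z.
  H_1: rank ker ∂_1 − rank ∂_2 = (9 − 4) − 5 = 0, and the invariant factors of ∂_2 are all 1, so H_1 = 0.
  H_2: rank ker ∂_2 − rank ∂_3 = (6 − 5) − 0 = 1, and there is no ∂_3, so H_2 = Z.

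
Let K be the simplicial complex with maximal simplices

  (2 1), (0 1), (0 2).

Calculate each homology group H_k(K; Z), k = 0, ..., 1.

Order the vertices as 0 < 1 < 2. Listing each simplex with vertices in this order, K has dimension 1 with simplices:

  0-simplices (3): [0], [1], [2]
  1-simplices (3): [0,1], [0,2], [1,2]

giving chain groups C_0 ≅ Z^3, C_1 ≅ Z^3.

The boundary map ∂_1: C_1 → C_0 sends each edge [p,q] (with p < q) to q − p. For instance
  ∂[0,2] = [2] − [0].
As a 3×3 matrix over Z this has rank 2, with invariant factors (1,1).

From H_k ≅ ker(∂_k) / im(∂_{k+1}) we obtain:

  H_0: rank C_0 − rank ∂_1 = 3 − 2 = 1, and the invariant factors of ∂_1 are all 1, so H_0 = Z.
  H_1: rank ker ∂_1 − rank ∂_2 = (3 − 2) − 0 = 1, and there is no ∂_2, so H_1 = Z.

As a check, the Euler characteristic is 3 − 3 = 0, which agrees with 1 − 1 = 0.

H_0 = Z,  H_1 = Z.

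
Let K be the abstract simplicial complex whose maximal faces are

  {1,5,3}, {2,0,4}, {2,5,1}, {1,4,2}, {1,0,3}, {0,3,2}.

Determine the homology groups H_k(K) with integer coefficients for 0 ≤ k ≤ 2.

H_0 = Z,  H_1 = Z,  H_2 = 0.

K has 6 vertices, 12 edges, 6 triangles.
rank ∂_0 = 0, rank ∂_1 = 5 ⇒ b_0 = 6 − 0 − 5 = 1; all invariant factors of ∂_1 are 1 so no torsion. So H_0 ≅ Z.
rank ∂_1 = 5, rank ∂_2 = 6 ⇒ b_1 = 12 − 5 − 6 = 1; all invariant factors of ∂_2 are 1 so no torsion. So H_1 ≅ Z.
rank ∂_2 = 6, rank ∂_3 = 0 ⇒ b_2 = 6 − 6 − 0 = 0. So H_2 ≅ 0.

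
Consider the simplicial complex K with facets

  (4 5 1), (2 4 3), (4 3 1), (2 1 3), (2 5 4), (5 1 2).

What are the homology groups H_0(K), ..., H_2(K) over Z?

K has 5 vertices, 9 edges, 6 triangles.
rank ∂_0 = 0, rank ∂_1 = 4 ⇒ b_0 = 5 − 0 − 4 = 1; all invariant factors of ∂_1 are 1 so no torsion. So H_0 ≅ Z.
rank ∂_1 = 4, rank ∂_2 = 5 ⇒ b_1 = 9 − 4 − 5 = 0; all invariant factors of ∂_2 are 1 so no torsion. So H_1 ≅ 0.
rank ∂_2 = 5, rank ∂_3 = 0 ⇒ b_2 = 6 − 5 − 0 = 1. So H_2 ≅ Z.

H_0 = Z,  H_1 = 0,  H_2 = Z.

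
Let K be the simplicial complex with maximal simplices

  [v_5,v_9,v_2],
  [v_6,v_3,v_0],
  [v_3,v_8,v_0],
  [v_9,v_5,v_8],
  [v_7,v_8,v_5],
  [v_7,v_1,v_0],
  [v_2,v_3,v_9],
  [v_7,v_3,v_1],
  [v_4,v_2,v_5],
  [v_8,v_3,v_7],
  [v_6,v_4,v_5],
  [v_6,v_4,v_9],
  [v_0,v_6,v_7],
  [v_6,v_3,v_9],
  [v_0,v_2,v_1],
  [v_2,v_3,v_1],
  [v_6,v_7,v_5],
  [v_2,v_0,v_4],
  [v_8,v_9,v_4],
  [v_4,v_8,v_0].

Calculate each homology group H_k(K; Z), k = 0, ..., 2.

H_0 ≅ Z,  H_1 ≅ Z × Z/2,  H_2 = 0.

Fix the vertex order v_0 < v_1 < v_2 < v_3 < v_4 < v_5 < v_6 < v_7 < v_8 < v_9 and write every simplex with vertices in increasing order. Then dim K = 2 and the simplices of K are:

  0-simplices (10): [v_0], [v_1], [v_2], [v_3], [v_4], [v_5], [v_6], [v_7], [v_8], [v_9]
  1-simplices (30): (30 of them)
  2-simplices (20): (20 of them)

so the chain groups are C_0 ≅ Z^10, C_1 ≅ Z^30, C_2 ≅ Z^20.

The boundary map ∂_1: C_1 → C_0 sends each edge [p,q] (with p < q) to q − p. For instance
  ∂[v_4,v_6] = [v_6] − [v_4].
The resulting 10×30 matrix has rank 9, and its Smith normal form has invariant factors (1,1,1,1,1,1,1,1,1).

The boundary map ∂_2: C_2 → C_1 sends each 2-simplex [p,q,r] to [q,r] − [p,r] + [p,q]. For instance
  ∂[v_0,v_4,v_8] = [v_4,v_8] − [v_0,v_8] + [v_0,v_4],
  ∂[v_3,v_6,v_9] = [v_6,v_9] − [v_3,v_9] + [v_3,v_6].
The resulting 30×20 matrix has rank 20, and its Smith normal form has invariant factors (1,1,1,1,1,1,1,1,1,1,1,1,1,1,1,1,1,1,1,2).

From H_k ≅ ker(∂_k) / im(∂_{k+1}) we obtain:

  H_0: rank C_0 − rank ∂_1 = 10 − 9 = 1, and the invariant factors of ∂_1 are all 1, so H_0 ≅ Z.
  H_1: rank ker ∂_1 − rank ∂_2 = (30 − 9) − 20 = 1, and ∂_2 has invariant factor 2 > 1, so H_1 ≅ Z × Z/2.
  H_2: rank ker ∂_2 − rank ∂_3 = (20 − 20) − 0 = 0, and there is no ∂_3, so H_2 ≅ 0.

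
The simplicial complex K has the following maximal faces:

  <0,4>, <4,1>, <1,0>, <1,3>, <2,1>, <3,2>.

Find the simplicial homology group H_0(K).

K has 5 vertices, 6 edges.
rank ∂_0 = 0, rank ∂_1 = 4 ⇒ b_0 = 5 − 0 − 4 = 1; all invariant factors of ∂_1 are 1 so no torsion. So H_0 = Z.

H_0 ≅ Z.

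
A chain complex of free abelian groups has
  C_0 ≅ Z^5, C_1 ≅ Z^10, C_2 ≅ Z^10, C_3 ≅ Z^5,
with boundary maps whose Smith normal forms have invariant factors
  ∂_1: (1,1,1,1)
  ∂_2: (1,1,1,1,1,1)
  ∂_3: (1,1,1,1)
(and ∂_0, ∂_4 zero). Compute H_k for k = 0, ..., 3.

H_0: b_0 = 5 − 0 − 4 = 1; torsion from ∂_1 factors > 1: none. So H_0 ≅ Z.
H_1: b_1 = 10 − 4 − 6 = 0; torsion from ∂_2 factors > 1: none. So H_1 ≅ 0.
H_2: b_2 = 10 − 6 − 4 = 0; torsion from ∂_3 factors > 1: none. So H_2 ≅ 0.
H_3: b_3 = 5 − 4 − 0 = 1; torsion from ∂_4 factors > 1: none. So H_3 ≅ Z.

H_0 ≅ Z,  H_1 = 0,  H_2 = 0,  H_3 ≅ Z.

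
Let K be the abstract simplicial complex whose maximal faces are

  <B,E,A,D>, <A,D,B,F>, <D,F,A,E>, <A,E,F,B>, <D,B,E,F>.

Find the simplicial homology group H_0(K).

H_0 = Z.

Order the vertices as A < B < D < E < F. Listing each simplex with vertices in this order, K has dimension 3 with simplices:

  0-simplices (5): A, B, D, E, F
  1-simplices (10): AB, AD, AE, AF, BD, BE, BF, DE, DF, EF
  2-simplices (10): ABD, ABE, ABF, ADE, ADF, AEF, BDE, BDF, BEF, DEF
  3-simplices (5): ABDE, ABDF, ABEF, ADEF, BDEF

giving chain groups C_0 ≅ Z^5, C_1 ≅ Z^10, C_2 ≅ Z^10, C_3 ≅ Z^5.

The boundary map ∂_1: C_1 → C_0 sends each edge [p,q] (with p < q) to q − p. For instance
  ∂EF = F − E.
This gives a 5×10 integer matrix of rank 4; reducing to Smith normal form yields diagonal entries (1,1,1,1).

∂_2: C_2 → C_1 acts by ∂[p,q,r] = [q,r] − [p,r] + [p,q]. For instance
  ∂BDF = DF − BF + BD,
  ∂ABD = BD − AD + AB.
The 10×10 boundary matrix has rank 6 and Smith normal form diag(1,1,1,1,1,1).

The boundary map ∂_3: C_3 → C_2 sends each 3-simplex σ to the alternating sum Σ_i (−1)^i (σ with its i-th vertex removed). For instance
  ∂ABDF = BDF − ADF + ABF − ABD,
  ∂ABEF = BEF − AEF + ABF − ABE.
As a 10×5 matrix over Z this has rank 4, with invariant factors (1,1,1,1).

Now H_k = ker ∂_k / im ∂_{k+1}, so:

  H_0: rank C_0 − rank ∂_1 = 5 − 4 = 1, and the invariant factors of ∂_1 are all 1, so H_0 = Z.

(K is a triangulation of the 3-sphere S^3.)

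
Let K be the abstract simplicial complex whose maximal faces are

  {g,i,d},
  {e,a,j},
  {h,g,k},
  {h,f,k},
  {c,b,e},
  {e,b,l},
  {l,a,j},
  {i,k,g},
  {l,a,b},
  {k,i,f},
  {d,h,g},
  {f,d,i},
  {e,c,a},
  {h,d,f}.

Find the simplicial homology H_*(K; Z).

We work with the vertex ordering a < b < c < d < e < f < g < h < i < j < k < l. The simplices of K, each written with vertices in increasing order, are:

  0-simplices (12): a, b, c, d, e, f, g, h, i, j, k, l
  1-simplices (24): ab, ac, ae, aj, al, bc, be, bl, ce, df, dg, dh, di, ej, el, fh, fi, fk, gh, gi, gk, hk, ik, jl
  2-simplices (14): abl, ace, aej, ajl, bce, bel, dfh, dfi, dgh, dgi, fhk, fik, ghk, gik

Hence C_0 ≅ Z^12, C_1 ≅ Z^24, C_2 ≅ Z^14.

Boundary ∂_1: C_1 → C_0 maps an edge to its endpoints' difference, ∂[p,q] = q − p. For instance
  ∂jl = l − j.
The 12×24 boundary matrix has rank 10 and Smith normal form diag(1,1,1,1,1,1,1,1,1,1).

The boundary map ∂_2: C_2 → C_1 maps a triangle to the signed sum of its edges. For instance
  ∂ajl = jl − al + aj,
  ∂dgi = gi − di + dg.
As a 24×14 matrix over Z this has rank 13, with invariant factors (1,1,1,1,1,1,1,1,1,1,1,1,1).

Computing H_k = (kernel of ∂_k) / (image of ∂_{k+1}):

  H_0: rank C_0 − rank ∂_1 = 12 − 10 = 2, and the invariant factors of ∂_1 are all 1, so H_0 ≅ Z^2.
  H_1: rank ker ∂_1 − rank ∂_2 = (24 − 10) − 13 = 1, and the invariant factors of ∂_2 are all 1, so H_1 ≅ Z.
  H_2: rank ker ∂_2 − rank ∂_3 = (14 − 13) − 0 = 1, and there is no ∂_3, so H_2 ≅ Z.

As a check, the Euler characteristic is 12 − 24 + 14 = 2, which agrees with 2 − 1 + 1 = 2.
(K is a triangulation of the disjoint union of the 2-sphere S^2 and the cylinder S^1 x I.)

H_0 = Z^2,  H_1 = Z,  H_2 = Z.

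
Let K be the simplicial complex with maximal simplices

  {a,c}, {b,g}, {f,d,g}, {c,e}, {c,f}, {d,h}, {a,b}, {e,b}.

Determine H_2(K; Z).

Order the vertices as a < b < c < d < e < f < g < h. Listing each simplex with vertices in this order, K has dimension 2 with simplices:

  0-simplices (8): a, b, c, d, e, f, g, h
  1-simplices (10): ab, ac, be, bg, ce, cf, df, dg, dh, fg
  2-simplices (1): dfg

so the chain groups are C_0 ≅ Z^8, C_1 ≅ Z^10, C_2 ≅ Z^1.

∂_1: C_1 → C_0 maps an edge to its endpoints' difference, ∂[p,q] = q − p. For instance
  ∂ab = b − a.
The 8×10 boundary matrix has rank 7 and Smith normal form diag(1,1,1,1,1,1,1).

∂_2: C_2 → C_1 acts by ∂[p,q,r] = [q,r] − [p,r] + [p,q]. For instance
  ∂dfg = fg − dg + df.
As a 10×1 matrix over Z this has rank 1, with invariant factors (1).

From H_k ≅ ker(∂_k) / im(∂_{k+1}) we obtain:

  H_2: rank ker ∂_2 − rank ∂_3 = (1 − 1) − 0 = 0, and there is no ∂_3, so H_2 = 0.

H_2 ≅ 0.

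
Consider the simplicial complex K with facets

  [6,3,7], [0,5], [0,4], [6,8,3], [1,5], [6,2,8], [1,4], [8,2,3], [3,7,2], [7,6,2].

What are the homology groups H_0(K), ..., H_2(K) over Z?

H_0 ≅ Z^2,  H_1 ≅ Z,  H_2 ≅ Z.

Fix the vertex order 0 < 1 < 2 < 3 < 4 < 5 < 6 < 7 < 8 and write every simplex with vertices in increasing order. Then dim K = 2 and the simplices of K are:

  0-simplices (9): [0], [1], [2], [3], [4], [5], [6], [7], [8]
  1-simplices (13): [0,4], [0,5], [1,4], [1,5], [2,3], [2,6], [2,7], [2,8], [3,6], [3,7], [3,8], [6,7], [6,8]
  2-simplices (6): [2,3,7], [2,3,8], [2,6,7], [2,6,8], [3,6,7], [3,6,8]

Hence C_0 ≅ Z^9, C_1 ≅ Z^13, C_2 ≅ Z^6.

The boundary map ∂_1: C_1 → C_0 is given by ∂[p,q] = [q] − [p]. For instance
  ∂[2,7] = [7] − [2].
This gives a 9×13 integer matrix of rank 7; reducing to Smith normal form yields diagonal entries (1,1,1,1,1,1,1).

The boundary map ∂_2: C_2 → C_1 acts by ∂[p,q,r] = [q,r] − [p,r] + [p,q]. For instance
  ∂[2,3,8] = [3,8] − [2,8] + [2,3],
  ∂[2,6,8] = [6,8] − [2,8] + [2,6].
This gives a 13×6 integer matrix of rank 5; reducing to Smith normal form yields diagonal entries (1,1,1,1,1).

From H_k ≅ ker(∂_k) / im(∂_{k+1}) we obtain:

  H_0: rank C_0 − rank ∂_1 = 9 − 7 = 2, and the invariant factors of ∂_1 are all 1, so H_0 = Z^2.
  H_1: rank ker ∂_1 − rank ∂_2 = (13 − 7) − 5 = 1, and the invariant factors of ∂_2 are all 1, so H_1 = Z.
  H_2: rank ker ∂_2 − rank ∂_3 = (6 − 5) − 0 = 1, and there is no ∂_3, so H_2 = Z.

(K is a triangulation of the disjoint union of the 2-sphere S^2 and the circle S^1.)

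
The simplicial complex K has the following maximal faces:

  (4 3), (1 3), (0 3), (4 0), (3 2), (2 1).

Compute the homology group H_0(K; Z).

H_0 ≅ Z.

Order the vertices as 0 < 1 < 2 < 3 < 4. Listing each simplex with vertices in this order, K has dimension 1 with simplices:

  0-simplices (5): [0], [1], [2], [3], [4]
  1-simplices (6): [0,3], [0,4], [1,2], [1,3], [2,3], [3,4]

so the chain groups are C_0 ≅ Z^5, C_1 ≅ Z^6.

The boundary map ∂_1: C_1 → C_0 is given by ∂[p,q] = [q] − [p].
This gives a 5×6 integer matrix of rank 4; reducing to Smith normal form yields diagonal entries (1,1,1,1).

From H_k ≅ ker(∂_k) / im(∂_{k+1}) we obtain:

  H_0: rank C_0 − rank ∂_1 = 5 − 4 = 1, and the invariant factors of ∂_1 are all 1, so H_0 ≅ Z.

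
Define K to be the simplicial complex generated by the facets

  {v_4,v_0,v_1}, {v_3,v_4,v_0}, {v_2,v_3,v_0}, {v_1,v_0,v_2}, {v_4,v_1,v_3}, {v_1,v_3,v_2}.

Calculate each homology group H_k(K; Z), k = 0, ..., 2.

H_0 ≅ Z,  H_1 = 0,  H_2 ≅ Z.

K has 5 vertices, 9 edges, 6 triangles.
rank ∂_0 = 0, rank ∂_1 = 4 ⇒ b_0 = 5 − 0 − 4 = 1; all invariant factors of ∂_1 are 1 so no torsion. So H_0 = Z.
rank ∂_1 = 4, rank ∂_2 = 5 ⇒ b_1 = 9 − 4 − 5 = 0; all invariant factors of ∂_2 are 1 so no torsion. So H_1 = 0.
rank ∂_2 = 5, rank ∂_3 = 0 ⇒ b_2 = 6 − 5 − 0 = 1. So H_2 = Z.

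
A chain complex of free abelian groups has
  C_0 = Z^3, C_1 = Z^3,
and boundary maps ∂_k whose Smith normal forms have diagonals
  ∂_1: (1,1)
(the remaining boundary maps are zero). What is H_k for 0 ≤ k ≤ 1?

H_0 = Z,  H_1 = Z.

H_0: b_0 = 3 − 0 − 2 = 1; torsion from ∂_1 factors > 1: none. So H_0 = Z.
H_1: b_1 = 3 − 2 − 0 = 1; torsion from ∂_2 factors > 1: none. So H_1 = Z.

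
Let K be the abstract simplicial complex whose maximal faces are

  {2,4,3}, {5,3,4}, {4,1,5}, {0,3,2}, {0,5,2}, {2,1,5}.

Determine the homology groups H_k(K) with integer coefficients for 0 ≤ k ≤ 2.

Take the total order 0 < 1 < 2 < 3 < 4 < 5 on the vertex set. Then K (dimension 2) consists of the simplices:

  0-simplices (6): [0], [1], [2], [3], [4], [5]
  1-simplices (12): [0,2], [0,3], [0,5], [1,2], [1,4], [1,5], [2,3], [2,4], [2,5], [3,4], [3,5], [4,5]
  2-simplices (6): [0,2,3], [0,2,5], [1,2,5], [1,4,5], [2,3,4], [3,4,5]

so the chain groups are C_0 ≅ Z^6, C_1 ≅ Z^12, C_2 ≅ Z^6.

The boundary map ∂_1: C_1 → C_0 sends each edge [p,q] (with p < q) to q − p.
The resulting 6×12 matrix has rank 5, and its Smith normal form has invariant factors (1,1,1,1,1).

Boundary ∂_2: C_2 → C_1 acts by ∂[p,q,r] = [q,r] − [p,r] + [p,q]. For instance
  ∂[2,3,4] = [3,4] − [2,4] + [2,3],
  ∂[1,2,5] = [2,5] − [1,5] + [1,2].
This gives a 12×6 integer matrix of rank 6; reducing to Smith normal form yields diagonal entries (1,1,1,1,1,1).

Computing H_k = (kernel of ∂_k) / (image of ∂_{k+1}):

  H_0: rank C_0 − rank ∂_1 = 6 − 5 = 1, and the invariant factors of ∂_1 are all 1, so H_0 = Z.
  H_1: rank ker ∂_1 − rank ∂_2 = (12 − 5) − 6 = 1, and the invariant factors of ∂_2 are all 1, so H_1 = Z.
  H_2: rank ker ∂_2 − rank ∂_3 = (6 − 6) − 0 = 0, and there is no ∂_3, so H_2 = 0.

As a check, the Euler characteristic is 6 − 12 + 6 = 0, which agrees with 1 − 1 + 0 = 0.
(K is a triangulation of the cylinder S^1 x I.)

H_0 ≅ Z,  H_1 ≅ Z,  H_2 = 0.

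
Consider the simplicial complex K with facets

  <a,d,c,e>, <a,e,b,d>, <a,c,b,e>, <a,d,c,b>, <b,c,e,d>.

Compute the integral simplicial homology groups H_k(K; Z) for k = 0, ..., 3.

H_0 ≅ Z,  H_1 = 0,  H_2 = 0,  H_3 ≅ Z.

Take the total order a < b < c < d < e on the vertex set. Then K (dimension 3) consists of the simplices:

  0-simplices (5): a, b, c, d, e
  1-simplices (10): ab, ac, ad, ae, bc, bd, be, cd, ce, de
  2-simplices (10): abc, abd, abe, acd, ace, ade, bcd, bce, bde, cde
  3-simplices (5): abcd, abce, abde, acde, bcde

giving chain groups C_0 ≅ Z^5, C_1 ≅ Z^10, C_2 ≅ Z^10, C_3 ≅ Z^5.

∂_1: C_1 → C_0 sends each edge [p,q] (with p < q) to q − p.
As a 5×10 matrix over Z this has rank 4, with invariant factors (1,1,1,1).

∂_2: C_2 → C_1 maps a triangle to the signed sum of its edges. For instance
  ∂abd = bd − ad + ab,
  ∂abe = be − ae + ab.
As a 10×10 matrix over Z this has rank 6, with invariant factors (1,1,1,1,1,1).

Boundary ∂_3: C_3 → C_2 sends each 3-simplex σ to the alternating sum Σ_i (−1)^i (σ with its i-th vertex removed). For instance
  ∂bcde = cde − bde + bce − bcd,
  ∂abce = bce − ace + abe − abc.
As a 10×5 matrix over Z this has rank 4, with invariant factors (1,1,1,1).

Reading off H_k = ker ∂_k / im ∂_{k+1}:

  H_0: rank C_0 − rank ∂_1 = 5 − 4 = 1, and the invariant factors of ∂_1 are all 1, so H_0 ≅ Z.
  H_1: rank ker ∂_1 − rank ∂_2 = (10 − 4) − 6 = 0, and the invariant factors of ∂_2 are all 1, so H_1 ≅ 0.
  H_2: rank ker ∂_2 − rank ∂_3 = (10 − 6) − 4 = 0, and the invariant factors of ∂_3 are all 1, so H_2 ≅ 0.
  H_3: rank ker ∂_3 − rank ∂_4 = (5 − 4) − 0 = 1, and there is no ∂_4, so H_3 ≅ Z.

(K is a triangulation of the 3-sphere S^3.)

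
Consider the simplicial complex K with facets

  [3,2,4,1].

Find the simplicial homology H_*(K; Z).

H_0 = Z,  H_1 = 0,  H_2 = 0,  H_3 = 0.

Take the total order 1 < 2 < 3 < 4 on the vertex set. Then K (dimension 3) consists of the simplices:

  0-simplices (4): [1], [2], [3], [4]
  1-simplices (6): [1,2], [1,3], [1,4], [2,3], [2,4], [3,4]
  2-simplices (4): [1,2,3], [1,2,4], [1,3,4], [2,3,4]
  3-simplices (1): [1,2,3,4]

so the chain groups are C_0 ≅ Z^4, C_1 ≅ Z^6, C_2 ≅ Z^4, C_3 ≅ Z^1.

∂_1: C_1 → C_0 is given by ∂[p,q] = [q] − [p]. For instance
  ∂[2,3] = [3] − [2].
The resulting 4×6 matrix has rank 3, and its Smith normal form has invariant factors (1,1,1).

The boundary map ∂_2: C_2 → C_1 acts by ∂[p,q,r] = [q,r] − [p,r] + [p,q]. For instance
  ∂[1,3,4] = [3,4] − [1,4] + [1,3],
  ∂[1,2,4] = [2,4] − [1,4] + [1,2].
The resulting 6×4 matrix has rank 3, and its Smith normal form has invariant factors (1,1,1).

Boundary ∂_3: C_3 → C_2 sends each 3-simplex σ to the alternating sum Σ_i (−1)^i (σ with its i-th vertex removed). For instance
  ∂[1,2,3,4] = [2,3,4] − [1,3,4] + [1,2,4] − [1,2,3].
This gives a 4×1 integer matrix of rank 1; reducing to Smith normal form yields diagonal entries (1).

Now H_k = ker ∂_k / im ∂_{k+1}, so:

  H_0: rank C_0 − rank ∂_1 = 4 − 3 = 1, and the invariant factors of ∂_1 are all 1, so H_0 = Z.
  H_1: rank ker ∂_1 − rank ∂_2 = (6 − 3) − 3 = 0, and the invariant factors of ∂_2 are all 1, so H_1 = 0.
  H_2: rank ker ∂_2 − rank ∂_3 = (4 − 3) − 1 = 0, and the invariant factors of ∂_3 are all 1, so H_2 = 0.
  H_3: rank ker ∂_3 − rank ∂_4 = (1 − 1) − 0 = 0, and there is no ∂_4, so H_3 = 0.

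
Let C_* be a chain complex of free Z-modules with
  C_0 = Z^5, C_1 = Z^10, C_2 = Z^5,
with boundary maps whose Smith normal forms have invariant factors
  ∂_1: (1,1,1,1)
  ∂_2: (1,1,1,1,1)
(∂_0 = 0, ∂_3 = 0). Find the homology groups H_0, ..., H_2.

H_0: b_0 = 5 − 0 − 4 = 1; torsion from ∂_1 factors > 1: none. So H_0 ≅ Z.
H_1: b_1 = 10 − 4 − 5 = 1; torsion from ∂_2 factors > 1: none. So H_1 ≅ Z.
H_2: b_2 = 5 − 5 − 0 = 0; torsion from ∂_3 factors > 1: none. So H_2 ≅ 0.

H_0 ≅ Z,  H_1 ≅ Z,  H_2 = 0.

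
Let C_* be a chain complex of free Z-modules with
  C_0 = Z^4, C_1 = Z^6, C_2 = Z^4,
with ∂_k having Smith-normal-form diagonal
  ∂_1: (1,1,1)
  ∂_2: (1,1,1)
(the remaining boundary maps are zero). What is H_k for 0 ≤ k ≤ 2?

H_0 = Z,  H_1 = 0,  H_2 = Z.

H_0: b_0 = 4 − 0 − 3 = 1; torsion from ∂_1 factors > 1: none. So H_0 = Z.
H_1: b_1 = 6 − 3 − 3 = 0; torsion from ∂_2 factors > 1: none. So H_1 = 0.
H_2: b_2 = 4 − 3 − 0 = 1; torsion from ∂_3 factors > 1: none. So H_2 = Z.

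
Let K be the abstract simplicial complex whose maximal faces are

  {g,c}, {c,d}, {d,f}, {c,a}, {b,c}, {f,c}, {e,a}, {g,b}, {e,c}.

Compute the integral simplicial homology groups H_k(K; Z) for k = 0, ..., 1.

Fix the vertex order a < b < c < d < e < f < g and write every simplex with vertices in increasing order. Then dim K = 1 and the simplices of K are:

  0-simplices (7): a, b, c, d, e, f, g
  1-simplices (9): ac, ae, bc, bg, cd, ce, cf, cg, df

so the chain groups are C_0 ≅ Z^7, C_1 ≅ Z^9.

∂_1: C_1 → C_0 sends each edge [p,q] (with p < q) to q − p.
This gives a 7×9 integer matrix of rank 6; reducing to Smith normal form yields diagonal entries (1,1,1,1,1,1).

From H_k ≅ ker(∂_k) / im(∂_{k+1}) we obtain:

  H_0: rank C_0 − rank ∂_1 = 7 − 6 = 1, and the invariant factors of ∂_1 are all 1, so H_0 ≅ Z.
  H_1: rank ker ∂_1 − rank ∂_2 = (9 − 6) − 0 = 3, and there is no ∂_2, so H_1 ≅ Z^3.

H_0 = Z,  H_1 = Z^3.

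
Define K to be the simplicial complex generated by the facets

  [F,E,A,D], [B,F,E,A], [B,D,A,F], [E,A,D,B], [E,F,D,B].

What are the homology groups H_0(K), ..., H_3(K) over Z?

Take the total order A < B < D < E < F on the vertex set. Then K (dimension 3) consists of the simplices:

  0-simplices (5): A, B, D, E, F
  1-simplices (10): AB, AD, AE, AF, BD, BE, BF, DE, DF, EF
  2-simplices (10): ABD, ABE, ABF, ADE, ADF, AEF, BDE, BDF, BEF, DEF
  3-simplices (5): ABDE, ABDF, ABEF, ADEF, BDEF

giving chain groups C_0 ≅ Z^5, C_1 ≅ Z^10, C_2 ≅ Z^10, C_3 ≅ Z^5.

Boundary ∂_1: C_1 → C_0 is given by ∂[p,q] = [q] − [p].
The resulting 5×10 matrix has rank 4, and its Smith normal form has invariant factors (1,1,1,1).

The boundary map ∂_2: C_2 → C_1 acts by ∂[p,q,r] = [q,r] − [p,r] + [p,q]. For instance
  ∂ADE = DE − AE + AD,
  ∂BDE = DE − BE + BD.
The 10×10 boundary matrix has rank 6 and Smith normal form diag(1,1,1,1,1,1).

Boundary ∂_3: C_3 → C_2 sends each 3-simplex σ to the alternating sum Σ_i (−1)^i (σ with its i-th vertex removed). For instance
  ∂BDEF = DEF − BEF + BDF − BDE,
  ∂ABDF = BDF − ADF + ABF − ABD.
The 10×5 boundary matrix has rank 4 and Smith normal form diag(1,1,1,1).

Computing H_k = (kernel of ∂_k) / (image of ∂_{k+1}):

  H_0: rank C_0 − rank ∂_1 = 5 − 4 = 1, and the invariant factors of ∂_1 are all 1, so H_0 ≅ Z.
  H_1: rank ker ∂_1 − rank ∂_2 = (10 − 4) − 6 = 0, and the invariant factors of ∂_2 are all 1, so H_1 ≅ 0.
  H_2: rank ker ∂_2 − rank ∂_3 = (10 − 6) − 4 = 0, and the invariant factors of ∂_3 are all 1, so H_2 ≅ 0.
  H_3: rank ker ∂_3 − rank ∂_4 = (5 − 4) − 0 = 1, and there is no ∂_4, so H_3 ≅ Z.

As a check, the Euler characteristic is 5 − 10 + 10 − 5 = 0, which agrees with 1 − 0 + 0 − 1 = 0.

H_0 = Z,  H_1 = 0,  H_2 = 0,  H_3 = Z.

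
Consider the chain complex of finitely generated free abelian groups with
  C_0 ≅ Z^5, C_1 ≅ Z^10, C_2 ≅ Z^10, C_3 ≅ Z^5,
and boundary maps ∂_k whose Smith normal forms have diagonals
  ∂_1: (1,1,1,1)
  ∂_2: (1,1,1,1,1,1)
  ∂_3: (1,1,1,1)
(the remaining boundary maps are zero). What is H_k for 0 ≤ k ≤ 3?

H_0 ≅ Z,  H_1 = 0,  H_2 = 0,  H_3 ≅ Z.

H_0: b_0 = 5 − 0 − 4 = 1; torsion from ∂_1 factors > 1: none. So H_0 ≅ Z.
H_1: b_1 = 10 − 4 − 6 = 0; torsion from ∂_2 factors > 1: none. So H_1 ≅ 0.
H_2: b_2 = 10 − 6 − 4 = 0; torsion from ∂_3 factors > 1: none. So H_2 ≅ 0.
H_3: b_3 = 5 − 4 − 0 = 1; torsion from ∂_4 factors > 1: none. So H_3 ≅ Z.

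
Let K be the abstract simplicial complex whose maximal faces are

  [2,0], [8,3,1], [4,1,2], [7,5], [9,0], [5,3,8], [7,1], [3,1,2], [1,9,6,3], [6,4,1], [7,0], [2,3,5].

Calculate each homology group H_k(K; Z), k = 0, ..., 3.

Fix the vertex order 0 < 1 < 2 < 3 < 4 < 5 < 6 < 7 < 8 < 9 and write every simplex with vertices in increasing order. Then dim K = 3 and the simplices of K are:

  0-simplices (10): [0], [1], [2], [3], [4], [5], [6], [7], [8], [9]
  1-simplices (21): [0,2], [0,7], [0,9], [1,2], [1,3], [1,4], [1,6], [1,7], [1,8], [1,9], [2,3], [2,4], [2,5], [3,5], [3,6], [3,8], [3,9], [4,6], [5,7], [5,8], [6,9]
  2-simplices (10): [1,2,3], [1,2,4], [1,3,6], [1,3,8], [1,3,9], [1,4,6], [1,6,9], [2,3,5], [3,5,8], [3,6,9]
  3-simplices (1): [1,3,6,9]

so the chain groups are C_0 ≅ Z^10, C_1 ≅ Z^21, C_2 ≅ Z^10, C_3 ≅ Z^1.

∂_1: C_1 → C_0 is given by ∂[p,q] = [q] − [p]. For instance
  ∂[6,9] = [9] − [6].
As a 10×21 matrix over Z this has rank 9, with invariant factors (1,1,1,1,1,1,1,1,1).

The boundary map ∂_2: C_2 → C_1 acts by ∂[p,q,r] = [q,r] − [p,r] + [p,q]. For instance
  ∂[1,3,9] = [3,9] − [1,9] + [1,3],
  ∂[1,3,8] = [3,8] − [1,8] + [1,3].
The 21×10 boundary matrix has rank 9 and Smith normal form diag(1,1,1,1,1,1,1,1,1).

∂_3: C_3 → C_2 sends each 3-simplex σ to the alternating sum Σ_i (−1)^i (σ with its i-th vertex removed). For instance
  ∂[1,3,6,9] = [3,6,9] − [1,6,9] + [1,3,9] − [1,3,6].
As a 10×1 matrix over Z this has rank 1, with invariant factors (1).

From H_k ≅ ker(∂_k) / im(∂_{k+1}) we obtain:

  H_0: rank C_0 − rank ∂_1 = 10 − 9 = 1, and the invariant factors of ∂_1 are all 1, so H_0 = Z.
  H_1: rank ker ∂_1 − rank ∂_2 = (21 − 9) − 9 = 3, and the invariant factors of ∂_2 are all 1, so H_1 = Z^3.
  H_2: rank ker ∂_2 − rank ∂_3 = (10 − 9) − 1 = 0, and the invariant factors of ∂_3 are all 1, so H_2 = 0.
  H_3: rank ker ∂_3 − rank ∂_4 = (1 − 1) − 0 = 0, and there is no ∂_4, so H_3 = 0.

As a check, the Euler characteristic is 10 − 21 + 10 − 1 = -2, which agrees with 1 − 3 + 0 − 0 = -2.

H_0 = Z,  H_1 = Z^3,  H_2 = 0,  H_3 = 0.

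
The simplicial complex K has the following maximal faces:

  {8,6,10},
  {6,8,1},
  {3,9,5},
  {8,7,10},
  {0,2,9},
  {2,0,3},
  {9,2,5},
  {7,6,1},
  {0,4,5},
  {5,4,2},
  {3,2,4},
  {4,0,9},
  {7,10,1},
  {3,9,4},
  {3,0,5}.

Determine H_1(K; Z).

Order the vertices as 0 < 1 < 2 < 3 < 4 < 5 < 6 < 7 < 8 < 9 < 10. Listing each simplex with vertices in this order, K has dimension 2 with simplices:

  0-simplices (11): [0], [1], [2], [3], [4], [5], [6], [7], [8], [9], [10]
  1-simplices (25): (25 of them)
  2-simplices (15): [0,2,3], [0,2,9], [0,3,5], [0,4,5], [0,4,9], [1,6,7], [1,6,8], [1,7,10], [2,3,4], [2,4,5], [2,5,9], [3,4,9], [3,5,9], [6,8,10], [7,8,10]

giving chain groups C_0 ≅ Z^11, C_1 ≅ Z^25, C_2 ≅ Z^15.

Boundary ∂_1: C_1 → C_0 is given by ∂[p,q] = [q] − [p]. For instance
  ∂[4,9] = [9] − [4].
This gives a 11×25 integer matrix of rank 9; reducing to Smith normal form yields diagonal entries (1,1,1,1,1,1,1,1,1).

∂_2: C_2 → C_1 sends each 2-simplex [p,q,r] to [q,r] − [p,r] + [p,q]. For instance
  ∂[0,2,3] = [2,3] − [0,3] + [0,2],
  ∂[0,3,5] = [3,5] − [0,5] + [0,3].
As a 25×15 matrix over Z this has rank 15, with invariant factors (1,1,1,1,1,1,1,1,1,1,1,1,1,1,2).

Computing H_k = (kernel of ∂_k) / (image of ∂_{k+1}):

  H_1: rank ker ∂_1 − rank ∂_2 = (25 − 9) − 15 = 1, and ∂_2 has invariant factor 2 > 1, so H_1 ≅ Z ⊕ Z/2Z.

H_1 = Z ⊕ Z/2Z.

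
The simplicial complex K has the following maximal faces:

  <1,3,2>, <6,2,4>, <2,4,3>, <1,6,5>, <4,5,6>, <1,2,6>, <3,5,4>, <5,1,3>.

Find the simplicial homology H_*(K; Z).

Take the total order 1 < 2 < 3 < 4 < 5 < 6 on the vertex set. Then K (dimension 2) consists of the simplices:

  0-simplices (6): [1], [2], [3], [4], [5], [6]
  1-simplices (12): [1,2], [1,3], [1,5], [1,6], [2,3], [2,4], [2,6], [3,4], [3,5], [4,5], [4,6], [5,6]
  2-simplices (8): [1,2,3], [1,2,6], [1,3,5], [1,5,6], [2,3,4], [2,4,6], [3,4,5], [4,5,6]

so the chain groups are C_0 ≅ Z^6, C_1 ≅ Z^12, C_2 ≅ Z^8.

The boundary map ∂_1: C_1 → C_0 is given by ∂[p,q] = [q] − [p].
The resulting 6×12 matrix has rank 5, and its Smith normal form has invariant factors (1,1,1,1,1).

∂_2: C_2 → C_1 sends each 2-simplex [p,q,r] to [q,r] − [p,r] + [p,q]. For instance
  ∂[1,2,6] = [2,6] − [1,6] + [1,2],
  ∂[2,3,4] = [3,4] − [2,4] + [2,3].
As a 12×8 matrix over Z this has rank 7, with invariant factors (1,1,1,1,1,1,1).

Computing H_k = (kernel of ∂_k) / (image of ∂_{k+1}):

  H_0: rank C_0 − rank ∂_1 = 6 − 5 = 1, and the invariant factors of ∂_1 are all 1, so H_0 ≅ Z.
  H_1: rank ker ∂_1 − rank ∂_2 = (12 − 5) − 7 = 0, and the invariant factors of ∂_2 are all 1, so H_1 ≅ 0.
  H_2: rank ker ∂_2 − rank ∂_3 = (8 − 7) − 0 = 1, and there is no ∂_3, so H_2 ≅ Z.

(K is a triangulation of the 2-sphere S^2.)

H_0 = Z,  H_1 = 0,  H_2 = Z.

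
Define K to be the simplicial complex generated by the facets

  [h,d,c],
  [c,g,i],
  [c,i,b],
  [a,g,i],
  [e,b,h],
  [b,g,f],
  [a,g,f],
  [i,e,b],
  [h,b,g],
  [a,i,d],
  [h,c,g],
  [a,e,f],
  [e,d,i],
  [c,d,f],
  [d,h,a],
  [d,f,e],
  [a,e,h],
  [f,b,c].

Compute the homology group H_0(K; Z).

K has 9 vertices, 27 edges, 18 triangles.
rank ∂_0 = 0, rank ∂_1 = 8 ⇒ b_0 = 9 − 0 − 8 = 1; all invariant factors of ∂_1 are 1 so no torsion. So H_0 = Z.

H_0 ≅ Z.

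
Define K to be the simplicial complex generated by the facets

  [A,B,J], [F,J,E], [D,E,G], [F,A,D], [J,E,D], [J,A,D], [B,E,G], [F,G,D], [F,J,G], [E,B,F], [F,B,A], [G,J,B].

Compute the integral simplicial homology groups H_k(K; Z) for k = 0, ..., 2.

Order the vertices as A < B < D < E < F < G < J. Listing each simplex with vertices in this order, K has dimension 2 with simplices:

  0-simplices (7): A, B, D, E, F, G, J
  1-simplices (18): AB, AD, AF, AJ, BE, BF, BG, BJ, DE, DF, DG, DJ, EF, EG, EJ, FG, FJ, GJ
  2-simplices (12): ABF, ABJ, ADF, ADJ, BEF, BEG, BGJ, DEG, DEJ, DFG, EFJ, FGJ

so the chain groups are C_0 ≅ Z^7, C_1 ≅ Z^18, C_2 ≅ Z^12.

∂_1: C_1 → C_0 sends each edge [p,q] (with p < q) to q − p.
This gives a 7×18 integer matrix of rank 6; reducing to Smith normal form yields diagonal entries (1,1,1,1,1,1).

∂_2: C_2 → C_1 acts by ∂[p,q,r] = [q,r] − [p,r] + [p,q]. For instance
  ∂ADJ = DJ − AJ + AD,
  ∂DEJ = EJ − DJ + DE.
As a 18×12 matrix over Z this has rank 12, with invariant factors (1,1,1,1,1,1,1,1,1,1,1,2).

Computing H_k = (kernel of ∂_k) / (image of ∂_{k+1}):

  H_0: rank C_0 − rank ∂_1 = 7 − 6 = 1, and the invariant factors of ∂_1 are all 1, so H_0 = Z.
  H_1: rank ker ∂_1 − rank ∂_2 = (18 − 6) − 12 = 0, and ∂_2 has invariant factor 2 > 1, so H_1 = Z/2Z.
  H_2: rank ker ∂_2 − rank ∂_3 = (12 − 12) − 0 = 0, and there is no ∂_3, so H_2 = 0.

H_0 = Z,  H_1 = Z/2Z,  H_2 = 0.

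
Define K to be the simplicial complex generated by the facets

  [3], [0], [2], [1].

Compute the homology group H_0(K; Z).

Order the vertices as 0 < 1 < 2 < 3. Listing each simplex with vertices in this order, K has dimension 0 with simplices:

  0-simplices (4): [0], [1], [2], [3]

so the chain groups are C_0 ≅ Z^4.

Reading off H_k = ker ∂_k / im ∂_{k+1}:

  H_0: rank C_0 − rank ∂_1 = 4 − 0 = 4, and there is no ∂_1, so H_0 = Z^4.

(K is a triangulation of a set of 4 points.)

H_0 ≅ Z^4.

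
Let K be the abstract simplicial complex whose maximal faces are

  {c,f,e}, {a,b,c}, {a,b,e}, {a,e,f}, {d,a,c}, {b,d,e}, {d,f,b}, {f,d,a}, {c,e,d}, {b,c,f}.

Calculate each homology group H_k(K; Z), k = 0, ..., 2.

H_0 ≅ Z,  H_1 ≅ Z_2,  H_2 = 0.

Fix the vertex order a < b < c < d < e < f and write every simplex with vertices in increasing order. Then dim K = 2 and the simplices of K are:

  0-simplices (6): a, b, c, d, e, f
  1-simplices (15): ab, ac, ad, ae, af, bc, bd, be, bf, cd, ce, cf, de, df, ef
  2-simplices (10): abc, abe, acd, adf, aef, bcf, bde, bdf, cde, cef

Hence C_0 ≅ Z^6, C_1 ≅ Z^15, C_2 ≅ Z^10.

Boundary ∂_1: C_1 → C_0 is given by ∂[p,q] = [q] − [p]. For instance
  ∂bd = d − b.
This gives a 6×15 integer matrix of rank 5; reducing to Smith normal form yields diagonal entries (1,1,1,1,1).

Boundary ∂_2: C_2 → C_1 sends each 2-simplex [p,q,r] to [q,r] − [p,r] + [p,q]. For instance
  ∂aef = ef − af + ae,
  ∂bdf = df − bf + bd.
The 15×10 boundary matrix has rank 10 and Smith normal form diag(1,1,1,1,1,1,1,1,1,2).

Computing H_k = (kernel of ∂_k) / (image of ∂_{k+1}):

  H_0: rank C_0 − rank ∂_1 = 6 − 5 = 1, and the invariant factors of ∂_1 are all 1, so H_0 ≅ Z.
  H_1: rank ker ∂_1 − rank ∂_2 = (15 − 5) − 10 = 0, and ∂_2 has invariant factor 2 > 1, so H_1 ≅ Z_2.
  H_2: rank ker ∂_2 − rank ∂_3 = (10 − 10) − 0 = 0, and there is no ∂_3, so H_2 ≅ 0.

As a check, the Euler characteristic is 6 − 15 + 10 = 1, which agrees with 1 − 0 + 0 = 1.
(K is a triangulation of the real projective plane RP^2.)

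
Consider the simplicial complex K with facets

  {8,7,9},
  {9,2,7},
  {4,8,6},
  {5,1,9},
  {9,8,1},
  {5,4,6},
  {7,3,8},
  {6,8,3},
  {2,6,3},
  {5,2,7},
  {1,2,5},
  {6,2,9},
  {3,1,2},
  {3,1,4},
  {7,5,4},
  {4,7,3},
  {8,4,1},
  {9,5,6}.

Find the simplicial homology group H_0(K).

We work with the vertex ordering 1 < 2 < 3 < 4 < 5 < 6 < 7 < 8 < 9. The simplices of K, each written with vertices in increasing order, are:

  0-simplices (9): [1], [2], [3], [4], [5], [6], [7], [8], [9]
  1-simplices (27): (27 of them)
  2-simplices (18): [1,2,3], [1,2,5], [1,3,4], [1,4,8], [1,5,9], [1,8,9], [2,3,6], [2,5,7], [2,6,9], [2,7,9], [3,4,7], [3,6,8], [3,7,8], [4,5,6], [4,5,7], [4,6,8], [5,6,9], [7,8,9]

giving chain groups C_0 ≅ Z^9, C_1 ≅ Z^27, C_2 ≅ Z^18.

The boundary map ∂_1: C_1 → C_0 sends each edge [p,q] (with p < q) to q − p.
The resulting 9×27 matrix has rank 8, and its Smith normal form has invariant factors (1,1,1,1,1,1,1,1).

The boundary map ∂_2: C_2 → C_1 sends each 2-simplex [p,q,r] to [q,r] − [p,r] + [p,q]. For instance
  ∂[3,4,7] = [4,7] − [3,7] + [3,4],
  ∂[4,6,8] = [6,8] − [4,8] + [4,6].
The resulting 27×18 matrix has rank 18, and its Smith normal form has invariant factors (1,1,1,1,1,1,1,1,1,1,1,1,1,1,1,1,1,2).

Computing H_k = (kernel of ∂_k) / (image of ∂_{k+1}):

  H_0: rank C_0 − rank ∂_1 = 9 − 8 = 1, and the invariant factors of ∂_1 are all 1, so H_0 = Z.

H_0 ≅ Z.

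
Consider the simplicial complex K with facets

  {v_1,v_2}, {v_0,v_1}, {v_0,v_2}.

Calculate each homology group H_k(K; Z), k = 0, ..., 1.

Fix the vertex order v_0 < v_1 < v_2 and write every simplex with vertices in increasing order. Then dim K = 1 and the simplices of K are:

  0-simplices (3): [v_0], [v_1], [v_2]
  1-simplices (3): [v_0,v_1], [v_0,v_2], [v_1,v_2]

so the chain groups are C_0 ≅ Z^3, C_1 ≅ Z^3.

The boundary map ∂_1: C_1 → C_0 is given by ∂[p,q] = [q] − [p]. For instance
  ∂[v_0,v_1] = [v_1] − [v_0].
The 3×3 boundary matrix has rank 2 and Smith normal form diag(1,1).

Now H_k = ker ∂_k / im ∂_{k+1}, so:

  H_0: rank C_0 − rank ∂_1 = 3 − 2 = 1, and the invariant factors of ∂_1 are all 1, so H_0 ≅ Z.
  H_1: rank ker ∂_1 − rank ∂_2 = (3 − 2) − 0 = 1, and there is no ∂_2, so H_1 ≅ Z.

As a check, the Euler characteristic is 3 − 3 = 0, which agrees with 1 − 1 = 0.
(K is a triangulation of the circle S^1.)

H_0 ≅ Z,  H_1 ≅ Z.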